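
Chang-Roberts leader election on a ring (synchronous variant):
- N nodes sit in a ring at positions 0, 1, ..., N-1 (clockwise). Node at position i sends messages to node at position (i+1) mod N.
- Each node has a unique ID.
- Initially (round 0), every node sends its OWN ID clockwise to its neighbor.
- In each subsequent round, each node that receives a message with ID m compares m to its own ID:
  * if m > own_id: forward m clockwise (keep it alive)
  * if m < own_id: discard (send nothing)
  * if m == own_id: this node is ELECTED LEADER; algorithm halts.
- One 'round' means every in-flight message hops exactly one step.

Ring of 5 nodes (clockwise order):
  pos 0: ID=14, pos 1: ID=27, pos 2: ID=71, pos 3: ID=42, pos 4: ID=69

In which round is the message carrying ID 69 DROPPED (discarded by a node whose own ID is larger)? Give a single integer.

Answer: 3

Derivation:
Round 1: pos1(id27) recv 14: drop; pos2(id71) recv 27: drop; pos3(id42) recv 71: fwd; pos4(id69) recv 42: drop; pos0(id14) recv 69: fwd
Round 2: pos4(id69) recv 71: fwd; pos1(id27) recv 69: fwd
Round 3: pos0(id14) recv 71: fwd; pos2(id71) recv 69: drop
Round 4: pos1(id27) recv 71: fwd
Round 5: pos2(id71) recv 71: ELECTED
Message ID 69 originates at pos 4; dropped at pos 2 in round 3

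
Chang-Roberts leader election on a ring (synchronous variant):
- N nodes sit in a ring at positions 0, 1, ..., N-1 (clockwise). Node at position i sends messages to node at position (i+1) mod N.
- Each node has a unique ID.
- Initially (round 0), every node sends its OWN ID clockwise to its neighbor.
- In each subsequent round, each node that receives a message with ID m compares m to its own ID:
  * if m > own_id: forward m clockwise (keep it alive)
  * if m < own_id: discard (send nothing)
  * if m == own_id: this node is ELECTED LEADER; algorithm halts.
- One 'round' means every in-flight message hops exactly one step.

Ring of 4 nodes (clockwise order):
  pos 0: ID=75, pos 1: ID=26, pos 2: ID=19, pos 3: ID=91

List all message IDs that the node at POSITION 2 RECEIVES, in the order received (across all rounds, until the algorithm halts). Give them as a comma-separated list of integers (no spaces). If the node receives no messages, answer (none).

Round 1: pos1(id26) recv 75: fwd; pos2(id19) recv 26: fwd; pos3(id91) recv 19: drop; pos0(id75) recv 91: fwd
Round 2: pos2(id19) recv 75: fwd; pos3(id91) recv 26: drop; pos1(id26) recv 91: fwd
Round 3: pos3(id91) recv 75: drop; pos2(id19) recv 91: fwd
Round 4: pos3(id91) recv 91: ELECTED

Answer: 26,75,91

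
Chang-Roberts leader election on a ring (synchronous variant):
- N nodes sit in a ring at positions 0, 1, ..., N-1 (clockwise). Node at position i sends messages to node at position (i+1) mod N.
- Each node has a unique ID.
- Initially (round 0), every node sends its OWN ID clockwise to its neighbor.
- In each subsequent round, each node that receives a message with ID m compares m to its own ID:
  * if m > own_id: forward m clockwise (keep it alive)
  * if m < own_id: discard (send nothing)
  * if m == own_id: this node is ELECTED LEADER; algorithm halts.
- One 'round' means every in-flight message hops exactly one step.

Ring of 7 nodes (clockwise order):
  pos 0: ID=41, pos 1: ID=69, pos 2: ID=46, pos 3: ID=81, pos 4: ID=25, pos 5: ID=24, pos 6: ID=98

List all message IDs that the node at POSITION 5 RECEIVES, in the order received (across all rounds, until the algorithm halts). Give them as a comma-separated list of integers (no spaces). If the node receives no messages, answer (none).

Round 1: pos1(id69) recv 41: drop; pos2(id46) recv 69: fwd; pos3(id81) recv 46: drop; pos4(id25) recv 81: fwd; pos5(id24) recv 25: fwd; pos6(id98) recv 24: drop; pos0(id41) recv 98: fwd
Round 2: pos3(id81) recv 69: drop; pos5(id24) recv 81: fwd; pos6(id98) recv 25: drop; pos1(id69) recv 98: fwd
Round 3: pos6(id98) recv 81: drop; pos2(id46) recv 98: fwd
Round 4: pos3(id81) recv 98: fwd
Round 5: pos4(id25) recv 98: fwd
Round 6: pos5(id24) recv 98: fwd
Round 7: pos6(id98) recv 98: ELECTED

Answer: 25,81,98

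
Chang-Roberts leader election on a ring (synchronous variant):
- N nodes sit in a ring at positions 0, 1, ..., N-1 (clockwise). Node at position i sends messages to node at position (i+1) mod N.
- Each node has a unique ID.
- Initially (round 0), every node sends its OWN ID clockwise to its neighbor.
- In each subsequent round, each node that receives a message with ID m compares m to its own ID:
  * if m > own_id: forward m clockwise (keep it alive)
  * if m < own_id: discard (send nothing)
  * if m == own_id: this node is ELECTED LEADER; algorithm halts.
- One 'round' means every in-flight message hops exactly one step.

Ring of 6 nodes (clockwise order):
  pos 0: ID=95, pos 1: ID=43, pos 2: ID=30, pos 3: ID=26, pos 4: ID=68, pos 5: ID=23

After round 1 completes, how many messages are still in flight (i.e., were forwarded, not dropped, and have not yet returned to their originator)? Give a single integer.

Answer: 4

Derivation:
Round 1: pos1(id43) recv 95: fwd; pos2(id30) recv 43: fwd; pos3(id26) recv 30: fwd; pos4(id68) recv 26: drop; pos5(id23) recv 68: fwd; pos0(id95) recv 23: drop
After round 1: 4 messages still in flight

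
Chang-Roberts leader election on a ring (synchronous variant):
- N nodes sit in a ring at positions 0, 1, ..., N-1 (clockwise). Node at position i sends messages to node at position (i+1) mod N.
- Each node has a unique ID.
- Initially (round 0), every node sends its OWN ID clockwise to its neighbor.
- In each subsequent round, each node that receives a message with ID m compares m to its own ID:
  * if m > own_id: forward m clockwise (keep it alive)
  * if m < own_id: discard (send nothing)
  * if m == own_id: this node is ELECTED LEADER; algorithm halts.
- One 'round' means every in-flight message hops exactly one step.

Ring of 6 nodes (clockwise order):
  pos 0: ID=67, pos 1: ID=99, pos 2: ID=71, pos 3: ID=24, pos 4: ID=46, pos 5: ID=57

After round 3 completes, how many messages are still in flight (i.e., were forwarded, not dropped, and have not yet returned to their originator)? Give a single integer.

Answer: 2

Derivation:
Round 1: pos1(id99) recv 67: drop; pos2(id71) recv 99: fwd; pos3(id24) recv 71: fwd; pos4(id46) recv 24: drop; pos5(id57) recv 46: drop; pos0(id67) recv 57: drop
Round 2: pos3(id24) recv 99: fwd; pos4(id46) recv 71: fwd
Round 3: pos4(id46) recv 99: fwd; pos5(id57) recv 71: fwd
After round 3: 2 messages still in flight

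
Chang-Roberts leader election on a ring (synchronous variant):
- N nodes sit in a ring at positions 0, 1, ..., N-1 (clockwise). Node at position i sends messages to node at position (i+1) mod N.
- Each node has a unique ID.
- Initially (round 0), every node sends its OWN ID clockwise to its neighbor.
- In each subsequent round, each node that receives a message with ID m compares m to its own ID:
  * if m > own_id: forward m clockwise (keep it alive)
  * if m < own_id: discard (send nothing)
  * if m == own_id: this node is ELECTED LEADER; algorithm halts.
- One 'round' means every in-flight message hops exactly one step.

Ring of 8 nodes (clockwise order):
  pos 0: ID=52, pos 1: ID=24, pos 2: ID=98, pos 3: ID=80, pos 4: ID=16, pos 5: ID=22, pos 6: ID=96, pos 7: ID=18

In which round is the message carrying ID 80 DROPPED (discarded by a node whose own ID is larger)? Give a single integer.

Answer: 3

Derivation:
Round 1: pos1(id24) recv 52: fwd; pos2(id98) recv 24: drop; pos3(id80) recv 98: fwd; pos4(id16) recv 80: fwd; pos5(id22) recv 16: drop; pos6(id96) recv 22: drop; pos7(id18) recv 96: fwd; pos0(id52) recv 18: drop
Round 2: pos2(id98) recv 52: drop; pos4(id16) recv 98: fwd; pos5(id22) recv 80: fwd; pos0(id52) recv 96: fwd
Round 3: pos5(id22) recv 98: fwd; pos6(id96) recv 80: drop; pos1(id24) recv 96: fwd
Round 4: pos6(id96) recv 98: fwd; pos2(id98) recv 96: drop
Round 5: pos7(id18) recv 98: fwd
Round 6: pos0(id52) recv 98: fwd
Round 7: pos1(id24) recv 98: fwd
Round 8: pos2(id98) recv 98: ELECTED
Message ID 80 originates at pos 3; dropped at pos 6 in round 3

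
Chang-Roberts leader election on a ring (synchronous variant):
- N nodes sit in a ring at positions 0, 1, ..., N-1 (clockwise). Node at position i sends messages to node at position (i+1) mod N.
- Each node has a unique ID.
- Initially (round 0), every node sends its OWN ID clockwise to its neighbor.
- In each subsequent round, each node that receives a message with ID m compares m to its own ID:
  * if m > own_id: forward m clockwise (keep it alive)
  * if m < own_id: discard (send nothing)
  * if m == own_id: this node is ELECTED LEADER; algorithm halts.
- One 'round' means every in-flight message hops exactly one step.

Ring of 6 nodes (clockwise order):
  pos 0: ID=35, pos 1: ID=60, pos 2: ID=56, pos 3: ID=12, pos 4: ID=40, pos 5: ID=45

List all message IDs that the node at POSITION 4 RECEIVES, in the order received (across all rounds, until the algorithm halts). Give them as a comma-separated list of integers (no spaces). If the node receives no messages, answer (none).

Round 1: pos1(id60) recv 35: drop; pos2(id56) recv 60: fwd; pos3(id12) recv 56: fwd; pos4(id40) recv 12: drop; pos5(id45) recv 40: drop; pos0(id35) recv 45: fwd
Round 2: pos3(id12) recv 60: fwd; pos4(id40) recv 56: fwd; pos1(id60) recv 45: drop
Round 3: pos4(id40) recv 60: fwd; pos5(id45) recv 56: fwd
Round 4: pos5(id45) recv 60: fwd; pos0(id35) recv 56: fwd
Round 5: pos0(id35) recv 60: fwd; pos1(id60) recv 56: drop
Round 6: pos1(id60) recv 60: ELECTED

Answer: 12,56,60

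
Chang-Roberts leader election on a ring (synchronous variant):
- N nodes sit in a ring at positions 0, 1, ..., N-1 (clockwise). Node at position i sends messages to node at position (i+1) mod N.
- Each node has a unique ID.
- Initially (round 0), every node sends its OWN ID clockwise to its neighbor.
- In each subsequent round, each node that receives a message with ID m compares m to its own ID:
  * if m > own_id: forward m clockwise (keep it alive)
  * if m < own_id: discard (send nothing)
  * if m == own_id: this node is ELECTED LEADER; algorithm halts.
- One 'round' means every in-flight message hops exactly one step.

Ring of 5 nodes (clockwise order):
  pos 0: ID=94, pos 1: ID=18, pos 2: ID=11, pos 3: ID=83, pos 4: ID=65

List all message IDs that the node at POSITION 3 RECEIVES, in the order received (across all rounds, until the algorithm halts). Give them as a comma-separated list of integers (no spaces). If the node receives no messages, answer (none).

Answer: 11,18,94

Derivation:
Round 1: pos1(id18) recv 94: fwd; pos2(id11) recv 18: fwd; pos3(id83) recv 11: drop; pos4(id65) recv 83: fwd; pos0(id94) recv 65: drop
Round 2: pos2(id11) recv 94: fwd; pos3(id83) recv 18: drop; pos0(id94) recv 83: drop
Round 3: pos3(id83) recv 94: fwd
Round 4: pos4(id65) recv 94: fwd
Round 5: pos0(id94) recv 94: ELECTED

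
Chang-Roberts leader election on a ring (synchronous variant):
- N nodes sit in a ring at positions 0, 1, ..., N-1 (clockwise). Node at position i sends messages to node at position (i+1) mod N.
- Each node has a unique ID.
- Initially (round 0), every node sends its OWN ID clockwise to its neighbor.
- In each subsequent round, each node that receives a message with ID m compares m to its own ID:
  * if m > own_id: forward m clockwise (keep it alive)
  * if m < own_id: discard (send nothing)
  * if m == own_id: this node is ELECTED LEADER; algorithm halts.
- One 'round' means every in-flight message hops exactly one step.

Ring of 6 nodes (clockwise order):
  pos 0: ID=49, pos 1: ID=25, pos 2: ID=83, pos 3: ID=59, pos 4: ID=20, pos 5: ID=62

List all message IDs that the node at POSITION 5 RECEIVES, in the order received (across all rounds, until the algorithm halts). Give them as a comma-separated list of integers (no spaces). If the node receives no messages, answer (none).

Answer: 20,59,83

Derivation:
Round 1: pos1(id25) recv 49: fwd; pos2(id83) recv 25: drop; pos3(id59) recv 83: fwd; pos4(id20) recv 59: fwd; pos5(id62) recv 20: drop; pos0(id49) recv 62: fwd
Round 2: pos2(id83) recv 49: drop; pos4(id20) recv 83: fwd; pos5(id62) recv 59: drop; pos1(id25) recv 62: fwd
Round 3: pos5(id62) recv 83: fwd; pos2(id83) recv 62: drop
Round 4: pos0(id49) recv 83: fwd
Round 5: pos1(id25) recv 83: fwd
Round 6: pos2(id83) recv 83: ELECTED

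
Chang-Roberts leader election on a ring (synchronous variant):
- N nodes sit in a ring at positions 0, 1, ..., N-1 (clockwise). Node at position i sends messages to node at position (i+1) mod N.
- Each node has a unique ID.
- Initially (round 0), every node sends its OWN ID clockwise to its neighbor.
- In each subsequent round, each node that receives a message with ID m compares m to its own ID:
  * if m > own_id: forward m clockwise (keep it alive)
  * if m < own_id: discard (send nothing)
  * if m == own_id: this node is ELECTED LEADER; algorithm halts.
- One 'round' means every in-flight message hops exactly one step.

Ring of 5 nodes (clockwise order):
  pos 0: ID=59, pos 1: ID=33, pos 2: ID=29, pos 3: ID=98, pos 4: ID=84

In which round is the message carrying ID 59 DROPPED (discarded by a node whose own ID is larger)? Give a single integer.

Answer: 3

Derivation:
Round 1: pos1(id33) recv 59: fwd; pos2(id29) recv 33: fwd; pos3(id98) recv 29: drop; pos4(id84) recv 98: fwd; pos0(id59) recv 84: fwd
Round 2: pos2(id29) recv 59: fwd; pos3(id98) recv 33: drop; pos0(id59) recv 98: fwd; pos1(id33) recv 84: fwd
Round 3: pos3(id98) recv 59: drop; pos1(id33) recv 98: fwd; pos2(id29) recv 84: fwd
Round 4: pos2(id29) recv 98: fwd; pos3(id98) recv 84: drop
Round 5: pos3(id98) recv 98: ELECTED
Message ID 59 originates at pos 0; dropped at pos 3 in round 3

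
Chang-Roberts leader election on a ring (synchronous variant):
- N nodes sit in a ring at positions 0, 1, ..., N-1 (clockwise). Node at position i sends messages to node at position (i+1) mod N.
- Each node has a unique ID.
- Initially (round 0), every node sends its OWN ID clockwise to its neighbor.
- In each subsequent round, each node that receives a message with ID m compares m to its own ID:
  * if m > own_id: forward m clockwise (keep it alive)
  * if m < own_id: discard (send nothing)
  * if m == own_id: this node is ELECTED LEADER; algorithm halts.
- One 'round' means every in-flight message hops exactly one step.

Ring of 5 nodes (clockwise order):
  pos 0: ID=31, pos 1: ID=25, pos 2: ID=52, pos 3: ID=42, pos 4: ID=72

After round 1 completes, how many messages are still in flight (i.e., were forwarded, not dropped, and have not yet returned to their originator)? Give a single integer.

Round 1: pos1(id25) recv 31: fwd; pos2(id52) recv 25: drop; pos3(id42) recv 52: fwd; pos4(id72) recv 42: drop; pos0(id31) recv 72: fwd
After round 1: 3 messages still in flight

Answer: 3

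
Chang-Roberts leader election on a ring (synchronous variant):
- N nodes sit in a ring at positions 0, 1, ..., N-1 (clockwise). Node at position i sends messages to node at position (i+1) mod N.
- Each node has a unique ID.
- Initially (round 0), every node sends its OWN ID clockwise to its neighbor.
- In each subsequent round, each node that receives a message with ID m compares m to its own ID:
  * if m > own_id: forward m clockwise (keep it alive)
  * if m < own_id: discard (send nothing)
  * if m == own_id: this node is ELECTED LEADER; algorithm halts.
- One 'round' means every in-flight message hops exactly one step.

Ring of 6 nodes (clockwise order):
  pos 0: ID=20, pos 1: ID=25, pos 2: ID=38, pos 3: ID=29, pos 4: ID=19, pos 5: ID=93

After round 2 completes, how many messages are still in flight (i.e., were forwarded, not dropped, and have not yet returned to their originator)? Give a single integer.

Answer: 2

Derivation:
Round 1: pos1(id25) recv 20: drop; pos2(id38) recv 25: drop; pos3(id29) recv 38: fwd; pos4(id19) recv 29: fwd; pos5(id93) recv 19: drop; pos0(id20) recv 93: fwd
Round 2: pos4(id19) recv 38: fwd; pos5(id93) recv 29: drop; pos1(id25) recv 93: fwd
After round 2: 2 messages still in flight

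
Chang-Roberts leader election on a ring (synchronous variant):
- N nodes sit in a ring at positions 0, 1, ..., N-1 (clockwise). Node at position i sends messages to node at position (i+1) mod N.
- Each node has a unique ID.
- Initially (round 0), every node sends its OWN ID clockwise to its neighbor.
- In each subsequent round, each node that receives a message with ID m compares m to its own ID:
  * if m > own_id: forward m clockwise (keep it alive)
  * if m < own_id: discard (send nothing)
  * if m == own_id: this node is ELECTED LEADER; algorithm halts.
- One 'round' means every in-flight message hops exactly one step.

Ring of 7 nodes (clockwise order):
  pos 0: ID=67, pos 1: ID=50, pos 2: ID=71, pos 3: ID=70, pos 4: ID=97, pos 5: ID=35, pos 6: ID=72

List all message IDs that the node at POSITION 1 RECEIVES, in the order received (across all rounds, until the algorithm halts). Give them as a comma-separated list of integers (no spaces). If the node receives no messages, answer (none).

Round 1: pos1(id50) recv 67: fwd; pos2(id71) recv 50: drop; pos3(id70) recv 71: fwd; pos4(id97) recv 70: drop; pos5(id35) recv 97: fwd; pos6(id72) recv 35: drop; pos0(id67) recv 72: fwd
Round 2: pos2(id71) recv 67: drop; pos4(id97) recv 71: drop; pos6(id72) recv 97: fwd; pos1(id50) recv 72: fwd
Round 3: pos0(id67) recv 97: fwd; pos2(id71) recv 72: fwd
Round 4: pos1(id50) recv 97: fwd; pos3(id70) recv 72: fwd
Round 5: pos2(id71) recv 97: fwd; pos4(id97) recv 72: drop
Round 6: pos3(id70) recv 97: fwd
Round 7: pos4(id97) recv 97: ELECTED

Answer: 67,72,97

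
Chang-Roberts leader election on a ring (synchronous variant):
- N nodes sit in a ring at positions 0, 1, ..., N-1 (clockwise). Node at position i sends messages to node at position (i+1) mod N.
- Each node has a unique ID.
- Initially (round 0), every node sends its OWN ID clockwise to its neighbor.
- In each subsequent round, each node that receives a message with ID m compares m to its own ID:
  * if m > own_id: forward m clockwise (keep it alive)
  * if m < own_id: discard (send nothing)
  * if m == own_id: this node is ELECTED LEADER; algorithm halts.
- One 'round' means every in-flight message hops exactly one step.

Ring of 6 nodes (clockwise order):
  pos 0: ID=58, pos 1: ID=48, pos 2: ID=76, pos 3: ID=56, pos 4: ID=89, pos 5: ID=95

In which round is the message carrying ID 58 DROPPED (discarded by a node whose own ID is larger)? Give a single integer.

Answer: 2

Derivation:
Round 1: pos1(id48) recv 58: fwd; pos2(id76) recv 48: drop; pos3(id56) recv 76: fwd; pos4(id89) recv 56: drop; pos5(id95) recv 89: drop; pos0(id58) recv 95: fwd
Round 2: pos2(id76) recv 58: drop; pos4(id89) recv 76: drop; pos1(id48) recv 95: fwd
Round 3: pos2(id76) recv 95: fwd
Round 4: pos3(id56) recv 95: fwd
Round 5: pos4(id89) recv 95: fwd
Round 6: pos5(id95) recv 95: ELECTED
Message ID 58 originates at pos 0; dropped at pos 2 in round 2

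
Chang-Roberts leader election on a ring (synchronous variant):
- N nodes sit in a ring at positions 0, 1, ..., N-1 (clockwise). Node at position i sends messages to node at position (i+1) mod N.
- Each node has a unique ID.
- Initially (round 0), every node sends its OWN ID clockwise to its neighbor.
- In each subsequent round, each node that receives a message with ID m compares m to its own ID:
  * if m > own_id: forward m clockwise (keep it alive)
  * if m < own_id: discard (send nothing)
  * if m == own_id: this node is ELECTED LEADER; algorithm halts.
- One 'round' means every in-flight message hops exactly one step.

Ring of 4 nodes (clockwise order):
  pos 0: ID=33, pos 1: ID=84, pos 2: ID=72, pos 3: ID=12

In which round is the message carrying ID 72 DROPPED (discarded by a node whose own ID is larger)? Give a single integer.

Answer: 3

Derivation:
Round 1: pos1(id84) recv 33: drop; pos2(id72) recv 84: fwd; pos3(id12) recv 72: fwd; pos0(id33) recv 12: drop
Round 2: pos3(id12) recv 84: fwd; pos0(id33) recv 72: fwd
Round 3: pos0(id33) recv 84: fwd; pos1(id84) recv 72: drop
Round 4: pos1(id84) recv 84: ELECTED
Message ID 72 originates at pos 2; dropped at pos 1 in round 3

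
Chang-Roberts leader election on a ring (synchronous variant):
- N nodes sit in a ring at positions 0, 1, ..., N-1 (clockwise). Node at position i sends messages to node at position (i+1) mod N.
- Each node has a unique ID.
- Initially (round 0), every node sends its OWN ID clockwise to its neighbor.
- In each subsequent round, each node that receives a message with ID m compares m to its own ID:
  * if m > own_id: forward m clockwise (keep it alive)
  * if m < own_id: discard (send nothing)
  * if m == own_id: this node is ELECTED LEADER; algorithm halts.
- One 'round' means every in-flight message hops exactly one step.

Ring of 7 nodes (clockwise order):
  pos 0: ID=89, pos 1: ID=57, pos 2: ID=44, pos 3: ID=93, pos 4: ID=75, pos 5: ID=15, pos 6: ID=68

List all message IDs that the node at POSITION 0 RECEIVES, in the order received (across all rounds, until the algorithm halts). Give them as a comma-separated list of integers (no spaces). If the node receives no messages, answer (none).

Round 1: pos1(id57) recv 89: fwd; pos2(id44) recv 57: fwd; pos3(id93) recv 44: drop; pos4(id75) recv 93: fwd; pos5(id15) recv 75: fwd; pos6(id68) recv 15: drop; pos0(id89) recv 68: drop
Round 2: pos2(id44) recv 89: fwd; pos3(id93) recv 57: drop; pos5(id15) recv 93: fwd; pos6(id68) recv 75: fwd
Round 3: pos3(id93) recv 89: drop; pos6(id68) recv 93: fwd; pos0(id89) recv 75: drop
Round 4: pos0(id89) recv 93: fwd
Round 5: pos1(id57) recv 93: fwd
Round 6: pos2(id44) recv 93: fwd
Round 7: pos3(id93) recv 93: ELECTED

Answer: 68,75,93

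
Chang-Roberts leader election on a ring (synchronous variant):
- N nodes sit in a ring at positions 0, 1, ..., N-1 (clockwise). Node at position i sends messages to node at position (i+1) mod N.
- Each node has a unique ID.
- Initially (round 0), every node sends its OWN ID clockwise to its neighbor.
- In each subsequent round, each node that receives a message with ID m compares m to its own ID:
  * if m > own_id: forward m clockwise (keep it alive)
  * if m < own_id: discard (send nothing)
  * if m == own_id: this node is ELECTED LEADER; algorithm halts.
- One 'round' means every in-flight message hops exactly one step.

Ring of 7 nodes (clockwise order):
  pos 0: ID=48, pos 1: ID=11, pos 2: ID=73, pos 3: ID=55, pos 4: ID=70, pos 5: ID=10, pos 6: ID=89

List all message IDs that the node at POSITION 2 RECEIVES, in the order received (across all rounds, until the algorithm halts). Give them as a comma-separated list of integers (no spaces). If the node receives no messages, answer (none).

Round 1: pos1(id11) recv 48: fwd; pos2(id73) recv 11: drop; pos3(id55) recv 73: fwd; pos4(id70) recv 55: drop; pos5(id10) recv 70: fwd; pos6(id89) recv 10: drop; pos0(id48) recv 89: fwd
Round 2: pos2(id73) recv 48: drop; pos4(id70) recv 73: fwd; pos6(id89) recv 70: drop; pos1(id11) recv 89: fwd
Round 3: pos5(id10) recv 73: fwd; pos2(id73) recv 89: fwd
Round 4: pos6(id89) recv 73: drop; pos3(id55) recv 89: fwd
Round 5: pos4(id70) recv 89: fwd
Round 6: pos5(id10) recv 89: fwd
Round 7: pos6(id89) recv 89: ELECTED

Answer: 11,48,89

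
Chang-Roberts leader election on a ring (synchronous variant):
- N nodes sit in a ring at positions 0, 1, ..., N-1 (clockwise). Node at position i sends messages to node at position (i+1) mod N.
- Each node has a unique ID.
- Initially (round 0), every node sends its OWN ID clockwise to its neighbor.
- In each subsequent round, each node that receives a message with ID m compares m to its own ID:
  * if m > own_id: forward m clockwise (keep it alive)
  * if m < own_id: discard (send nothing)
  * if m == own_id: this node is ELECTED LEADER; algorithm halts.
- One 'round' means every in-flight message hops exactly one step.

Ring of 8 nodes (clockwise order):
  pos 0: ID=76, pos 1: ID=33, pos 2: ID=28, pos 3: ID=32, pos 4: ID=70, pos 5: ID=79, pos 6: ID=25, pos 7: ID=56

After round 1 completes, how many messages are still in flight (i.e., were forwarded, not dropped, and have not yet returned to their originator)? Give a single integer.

Round 1: pos1(id33) recv 76: fwd; pos2(id28) recv 33: fwd; pos3(id32) recv 28: drop; pos4(id70) recv 32: drop; pos5(id79) recv 70: drop; pos6(id25) recv 79: fwd; pos7(id56) recv 25: drop; pos0(id76) recv 56: drop
After round 1: 3 messages still in flight

Answer: 3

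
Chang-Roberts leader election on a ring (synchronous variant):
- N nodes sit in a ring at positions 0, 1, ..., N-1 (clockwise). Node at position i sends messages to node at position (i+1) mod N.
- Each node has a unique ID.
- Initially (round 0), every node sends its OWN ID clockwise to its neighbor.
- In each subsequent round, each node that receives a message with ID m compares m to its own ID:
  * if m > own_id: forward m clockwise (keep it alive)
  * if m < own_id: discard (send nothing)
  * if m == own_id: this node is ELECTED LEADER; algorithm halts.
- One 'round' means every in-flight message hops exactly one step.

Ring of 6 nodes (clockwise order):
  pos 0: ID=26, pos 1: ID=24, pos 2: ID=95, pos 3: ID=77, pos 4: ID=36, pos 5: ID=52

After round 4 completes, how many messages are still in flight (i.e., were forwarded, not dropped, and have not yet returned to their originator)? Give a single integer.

Round 1: pos1(id24) recv 26: fwd; pos2(id95) recv 24: drop; pos3(id77) recv 95: fwd; pos4(id36) recv 77: fwd; pos5(id52) recv 36: drop; pos0(id26) recv 52: fwd
Round 2: pos2(id95) recv 26: drop; pos4(id36) recv 95: fwd; pos5(id52) recv 77: fwd; pos1(id24) recv 52: fwd
Round 3: pos5(id52) recv 95: fwd; pos0(id26) recv 77: fwd; pos2(id95) recv 52: drop
Round 4: pos0(id26) recv 95: fwd; pos1(id24) recv 77: fwd
After round 4: 2 messages still in flight

Answer: 2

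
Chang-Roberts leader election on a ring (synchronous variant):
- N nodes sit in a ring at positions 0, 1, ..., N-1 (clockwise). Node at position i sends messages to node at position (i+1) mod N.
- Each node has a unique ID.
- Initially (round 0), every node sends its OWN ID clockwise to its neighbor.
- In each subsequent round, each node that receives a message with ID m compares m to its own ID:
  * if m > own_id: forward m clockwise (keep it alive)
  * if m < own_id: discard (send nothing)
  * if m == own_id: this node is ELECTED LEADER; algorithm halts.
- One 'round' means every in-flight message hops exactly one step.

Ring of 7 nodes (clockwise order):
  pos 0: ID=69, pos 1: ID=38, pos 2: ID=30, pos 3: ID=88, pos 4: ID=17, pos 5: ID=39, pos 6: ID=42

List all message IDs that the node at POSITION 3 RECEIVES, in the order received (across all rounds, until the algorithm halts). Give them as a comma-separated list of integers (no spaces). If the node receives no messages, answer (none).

Round 1: pos1(id38) recv 69: fwd; pos2(id30) recv 38: fwd; pos3(id88) recv 30: drop; pos4(id17) recv 88: fwd; pos5(id39) recv 17: drop; pos6(id42) recv 39: drop; pos0(id69) recv 42: drop
Round 2: pos2(id30) recv 69: fwd; pos3(id88) recv 38: drop; pos5(id39) recv 88: fwd
Round 3: pos3(id88) recv 69: drop; pos6(id42) recv 88: fwd
Round 4: pos0(id69) recv 88: fwd
Round 5: pos1(id38) recv 88: fwd
Round 6: pos2(id30) recv 88: fwd
Round 7: pos3(id88) recv 88: ELECTED

Answer: 30,38,69,88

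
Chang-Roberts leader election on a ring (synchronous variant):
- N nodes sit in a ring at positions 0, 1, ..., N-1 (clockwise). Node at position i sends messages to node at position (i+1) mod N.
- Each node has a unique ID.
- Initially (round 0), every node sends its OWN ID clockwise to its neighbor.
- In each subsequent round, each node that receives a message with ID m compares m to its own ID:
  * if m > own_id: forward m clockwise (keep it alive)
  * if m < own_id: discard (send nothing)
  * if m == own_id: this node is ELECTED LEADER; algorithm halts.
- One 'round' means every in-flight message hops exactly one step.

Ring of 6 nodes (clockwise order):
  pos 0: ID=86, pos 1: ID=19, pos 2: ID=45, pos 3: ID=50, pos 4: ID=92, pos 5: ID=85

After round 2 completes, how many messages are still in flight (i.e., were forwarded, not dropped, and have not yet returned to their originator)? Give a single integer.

Round 1: pos1(id19) recv 86: fwd; pos2(id45) recv 19: drop; pos3(id50) recv 45: drop; pos4(id92) recv 50: drop; pos5(id85) recv 92: fwd; pos0(id86) recv 85: drop
Round 2: pos2(id45) recv 86: fwd; pos0(id86) recv 92: fwd
After round 2: 2 messages still in flight

Answer: 2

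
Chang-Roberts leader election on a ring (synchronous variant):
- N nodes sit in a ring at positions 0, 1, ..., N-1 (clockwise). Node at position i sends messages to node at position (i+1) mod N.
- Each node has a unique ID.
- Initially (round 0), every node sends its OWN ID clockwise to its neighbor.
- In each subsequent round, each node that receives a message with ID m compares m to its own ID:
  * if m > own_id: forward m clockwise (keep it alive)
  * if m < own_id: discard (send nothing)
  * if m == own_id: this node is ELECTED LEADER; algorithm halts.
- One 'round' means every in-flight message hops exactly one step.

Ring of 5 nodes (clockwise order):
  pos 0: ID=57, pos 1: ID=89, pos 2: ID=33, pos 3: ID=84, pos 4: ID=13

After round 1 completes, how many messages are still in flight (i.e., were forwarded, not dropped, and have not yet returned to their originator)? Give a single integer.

Round 1: pos1(id89) recv 57: drop; pos2(id33) recv 89: fwd; pos3(id84) recv 33: drop; pos4(id13) recv 84: fwd; pos0(id57) recv 13: drop
After round 1: 2 messages still in flight

Answer: 2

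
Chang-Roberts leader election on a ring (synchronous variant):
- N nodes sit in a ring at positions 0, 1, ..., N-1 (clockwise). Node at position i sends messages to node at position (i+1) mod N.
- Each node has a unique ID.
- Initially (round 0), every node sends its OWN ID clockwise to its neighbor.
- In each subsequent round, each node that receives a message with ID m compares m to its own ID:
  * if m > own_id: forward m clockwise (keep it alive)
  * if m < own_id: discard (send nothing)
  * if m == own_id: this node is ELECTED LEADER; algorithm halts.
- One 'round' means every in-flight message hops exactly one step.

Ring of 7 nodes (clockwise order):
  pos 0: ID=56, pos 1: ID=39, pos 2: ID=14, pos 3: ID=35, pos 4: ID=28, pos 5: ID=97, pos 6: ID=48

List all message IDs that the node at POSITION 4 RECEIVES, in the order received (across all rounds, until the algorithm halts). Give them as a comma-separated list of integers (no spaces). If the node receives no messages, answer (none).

Answer: 35,39,56,97

Derivation:
Round 1: pos1(id39) recv 56: fwd; pos2(id14) recv 39: fwd; pos3(id35) recv 14: drop; pos4(id28) recv 35: fwd; pos5(id97) recv 28: drop; pos6(id48) recv 97: fwd; pos0(id56) recv 48: drop
Round 2: pos2(id14) recv 56: fwd; pos3(id35) recv 39: fwd; pos5(id97) recv 35: drop; pos0(id56) recv 97: fwd
Round 3: pos3(id35) recv 56: fwd; pos4(id28) recv 39: fwd; pos1(id39) recv 97: fwd
Round 4: pos4(id28) recv 56: fwd; pos5(id97) recv 39: drop; pos2(id14) recv 97: fwd
Round 5: pos5(id97) recv 56: drop; pos3(id35) recv 97: fwd
Round 6: pos4(id28) recv 97: fwd
Round 7: pos5(id97) recv 97: ELECTED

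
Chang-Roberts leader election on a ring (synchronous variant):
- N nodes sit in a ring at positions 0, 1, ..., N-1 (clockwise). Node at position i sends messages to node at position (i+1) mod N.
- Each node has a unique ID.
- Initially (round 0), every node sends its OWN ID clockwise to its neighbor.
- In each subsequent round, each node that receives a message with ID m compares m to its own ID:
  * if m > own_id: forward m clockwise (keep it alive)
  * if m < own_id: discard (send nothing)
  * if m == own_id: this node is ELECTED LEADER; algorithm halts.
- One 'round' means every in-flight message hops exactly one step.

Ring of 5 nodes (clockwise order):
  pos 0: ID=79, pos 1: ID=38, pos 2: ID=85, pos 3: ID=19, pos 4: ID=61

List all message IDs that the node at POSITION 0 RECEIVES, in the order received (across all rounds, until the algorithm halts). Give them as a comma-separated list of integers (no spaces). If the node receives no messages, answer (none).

Round 1: pos1(id38) recv 79: fwd; pos2(id85) recv 38: drop; pos3(id19) recv 85: fwd; pos4(id61) recv 19: drop; pos0(id79) recv 61: drop
Round 2: pos2(id85) recv 79: drop; pos4(id61) recv 85: fwd
Round 3: pos0(id79) recv 85: fwd
Round 4: pos1(id38) recv 85: fwd
Round 5: pos2(id85) recv 85: ELECTED

Answer: 61,85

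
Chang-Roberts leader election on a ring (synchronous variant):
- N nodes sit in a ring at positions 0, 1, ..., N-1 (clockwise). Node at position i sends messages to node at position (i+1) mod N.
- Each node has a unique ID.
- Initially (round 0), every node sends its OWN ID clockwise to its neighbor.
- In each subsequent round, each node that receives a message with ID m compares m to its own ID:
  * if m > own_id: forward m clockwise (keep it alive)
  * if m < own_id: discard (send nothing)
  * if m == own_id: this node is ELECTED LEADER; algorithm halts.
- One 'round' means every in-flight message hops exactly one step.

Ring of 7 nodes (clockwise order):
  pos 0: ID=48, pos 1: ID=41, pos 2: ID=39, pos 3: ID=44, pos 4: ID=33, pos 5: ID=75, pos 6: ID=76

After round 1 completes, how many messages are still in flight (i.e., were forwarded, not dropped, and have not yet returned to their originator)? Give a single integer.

Answer: 4

Derivation:
Round 1: pos1(id41) recv 48: fwd; pos2(id39) recv 41: fwd; pos3(id44) recv 39: drop; pos4(id33) recv 44: fwd; pos5(id75) recv 33: drop; pos6(id76) recv 75: drop; pos0(id48) recv 76: fwd
After round 1: 4 messages still in flight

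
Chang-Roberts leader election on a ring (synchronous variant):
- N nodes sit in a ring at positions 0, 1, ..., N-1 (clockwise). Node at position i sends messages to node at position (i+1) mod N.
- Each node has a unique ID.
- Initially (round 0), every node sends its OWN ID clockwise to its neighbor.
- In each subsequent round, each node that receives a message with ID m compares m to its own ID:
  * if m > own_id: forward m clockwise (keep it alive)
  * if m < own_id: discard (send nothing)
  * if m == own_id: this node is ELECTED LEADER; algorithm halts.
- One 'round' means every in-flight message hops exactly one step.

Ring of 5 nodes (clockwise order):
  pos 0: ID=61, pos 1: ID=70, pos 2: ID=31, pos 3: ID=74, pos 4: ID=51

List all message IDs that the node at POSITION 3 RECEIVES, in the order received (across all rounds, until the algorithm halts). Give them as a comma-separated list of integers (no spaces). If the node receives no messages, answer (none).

Answer: 31,70,74

Derivation:
Round 1: pos1(id70) recv 61: drop; pos2(id31) recv 70: fwd; pos3(id74) recv 31: drop; pos4(id51) recv 74: fwd; pos0(id61) recv 51: drop
Round 2: pos3(id74) recv 70: drop; pos0(id61) recv 74: fwd
Round 3: pos1(id70) recv 74: fwd
Round 4: pos2(id31) recv 74: fwd
Round 5: pos3(id74) recv 74: ELECTED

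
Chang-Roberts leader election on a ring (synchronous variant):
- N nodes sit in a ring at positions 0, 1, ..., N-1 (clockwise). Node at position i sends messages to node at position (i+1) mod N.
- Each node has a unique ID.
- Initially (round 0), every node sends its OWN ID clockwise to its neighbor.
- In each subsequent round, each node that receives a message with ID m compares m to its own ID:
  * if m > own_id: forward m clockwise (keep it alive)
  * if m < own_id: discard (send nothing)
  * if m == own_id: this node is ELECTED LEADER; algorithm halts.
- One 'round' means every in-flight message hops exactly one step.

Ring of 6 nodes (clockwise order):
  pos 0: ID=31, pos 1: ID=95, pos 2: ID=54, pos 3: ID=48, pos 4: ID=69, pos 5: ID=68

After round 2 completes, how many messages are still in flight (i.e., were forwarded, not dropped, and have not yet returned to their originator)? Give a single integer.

Answer: 2

Derivation:
Round 1: pos1(id95) recv 31: drop; pos2(id54) recv 95: fwd; pos3(id48) recv 54: fwd; pos4(id69) recv 48: drop; pos5(id68) recv 69: fwd; pos0(id31) recv 68: fwd
Round 2: pos3(id48) recv 95: fwd; pos4(id69) recv 54: drop; pos0(id31) recv 69: fwd; pos1(id95) recv 68: drop
After round 2: 2 messages still in flight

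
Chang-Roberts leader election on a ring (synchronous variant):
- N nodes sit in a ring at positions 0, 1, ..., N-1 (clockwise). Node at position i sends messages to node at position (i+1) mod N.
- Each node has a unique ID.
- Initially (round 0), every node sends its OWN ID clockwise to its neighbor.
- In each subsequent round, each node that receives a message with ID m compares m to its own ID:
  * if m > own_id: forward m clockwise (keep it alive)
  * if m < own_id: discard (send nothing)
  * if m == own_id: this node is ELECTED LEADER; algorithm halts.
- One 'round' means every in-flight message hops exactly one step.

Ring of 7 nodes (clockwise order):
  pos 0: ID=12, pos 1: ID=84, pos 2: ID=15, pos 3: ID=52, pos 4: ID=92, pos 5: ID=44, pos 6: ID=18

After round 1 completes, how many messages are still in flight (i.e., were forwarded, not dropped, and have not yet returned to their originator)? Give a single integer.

Answer: 4

Derivation:
Round 1: pos1(id84) recv 12: drop; pos2(id15) recv 84: fwd; pos3(id52) recv 15: drop; pos4(id92) recv 52: drop; pos5(id44) recv 92: fwd; pos6(id18) recv 44: fwd; pos0(id12) recv 18: fwd
After round 1: 4 messages still in flight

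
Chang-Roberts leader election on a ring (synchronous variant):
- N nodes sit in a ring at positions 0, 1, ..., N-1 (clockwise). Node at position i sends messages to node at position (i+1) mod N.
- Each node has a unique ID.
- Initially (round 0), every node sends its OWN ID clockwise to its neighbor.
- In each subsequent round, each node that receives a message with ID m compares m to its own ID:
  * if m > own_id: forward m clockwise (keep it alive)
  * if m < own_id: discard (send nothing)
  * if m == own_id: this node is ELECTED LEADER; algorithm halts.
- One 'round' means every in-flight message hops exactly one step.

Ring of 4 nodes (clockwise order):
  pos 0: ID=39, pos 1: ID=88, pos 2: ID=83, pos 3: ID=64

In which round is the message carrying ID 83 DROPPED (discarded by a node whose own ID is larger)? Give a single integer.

Round 1: pos1(id88) recv 39: drop; pos2(id83) recv 88: fwd; pos3(id64) recv 83: fwd; pos0(id39) recv 64: fwd
Round 2: pos3(id64) recv 88: fwd; pos0(id39) recv 83: fwd; pos1(id88) recv 64: drop
Round 3: pos0(id39) recv 88: fwd; pos1(id88) recv 83: drop
Round 4: pos1(id88) recv 88: ELECTED
Message ID 83 originates at pos 2; dropped at pos 1 in round 3

Answer: 3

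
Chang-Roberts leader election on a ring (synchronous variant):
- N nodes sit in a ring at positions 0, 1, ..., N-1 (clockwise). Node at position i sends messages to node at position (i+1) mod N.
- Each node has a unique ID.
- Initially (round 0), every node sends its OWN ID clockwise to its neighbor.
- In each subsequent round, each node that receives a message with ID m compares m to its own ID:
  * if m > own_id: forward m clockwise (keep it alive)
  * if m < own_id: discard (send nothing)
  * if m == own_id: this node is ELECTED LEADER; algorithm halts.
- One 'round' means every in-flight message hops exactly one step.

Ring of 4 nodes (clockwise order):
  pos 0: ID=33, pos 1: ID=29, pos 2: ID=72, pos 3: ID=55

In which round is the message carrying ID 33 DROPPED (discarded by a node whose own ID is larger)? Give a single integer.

Answer: 2

Derivation:
Round 1: pos1(id29) recv 33: fwd; pos2(id72) recv 29: drop; pos3(id55) recv 72: fwd; pos0(id33) recv 55: fwd
Round 2: pos2(id72) recv 33: drop; pos0(id33) recv 72: fwd; pos1(id29) recv 55: fwd
Round 3: pos1(id29) recv 72: fwd; pos2(id72) recv 55: drop
Round 4: pos2(id72) recv 72: ELECTED
Message ID 33 originates at pos 0; dropped at pos 2 in round 2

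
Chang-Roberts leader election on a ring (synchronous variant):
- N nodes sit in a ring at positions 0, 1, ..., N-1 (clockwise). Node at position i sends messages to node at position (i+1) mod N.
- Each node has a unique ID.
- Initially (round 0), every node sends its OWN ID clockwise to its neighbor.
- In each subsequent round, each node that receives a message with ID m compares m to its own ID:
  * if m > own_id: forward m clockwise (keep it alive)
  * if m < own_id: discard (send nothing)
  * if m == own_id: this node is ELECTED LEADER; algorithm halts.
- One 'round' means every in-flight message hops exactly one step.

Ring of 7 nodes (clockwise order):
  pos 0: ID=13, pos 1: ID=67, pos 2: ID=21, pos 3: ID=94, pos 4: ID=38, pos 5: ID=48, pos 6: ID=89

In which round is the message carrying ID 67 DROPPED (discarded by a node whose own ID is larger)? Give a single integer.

Round 1: pos1(id67) recv 13: drop; pos2(id21) recv 67: fwd; pos3(id94) recv 21: drop; pos4(id38) recv 94: fwd; pos5(id48) recv 38: drop; pos6(id89) recv 48: drop; pos0(id13) recv 89: fwd
Round 2: pos3(id94) recv 67: drop; pos5(id48) recv 94: fwd; pos1(id67) recv 89: fwd
Round 3: pos6(id89) recv 94: fwd; pos2(id21) recv 89: fwd
Round 4: pos0(id13) recv 94: fwd; pos3(id94) recv 89: drop
Round 5: pos1(id67) recv 94: fwd
Round 6: pos2(id21) recv 94: fwd
Round 7: pos3(id94) recv 94: ELECTED
Message ID 67 originates at pos 1; dropped at pos 3 in round 2

Answer: 2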